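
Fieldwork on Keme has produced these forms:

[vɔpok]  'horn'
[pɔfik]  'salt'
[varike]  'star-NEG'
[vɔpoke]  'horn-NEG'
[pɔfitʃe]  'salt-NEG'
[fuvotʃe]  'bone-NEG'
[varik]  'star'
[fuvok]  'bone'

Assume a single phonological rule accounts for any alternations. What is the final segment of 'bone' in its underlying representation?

The root 'bone' surfaces as [fuvotʃe] and [fuvok], with a stem-final [tʃ] ~ [k] alternation.
Compare 'star', with invariant [k] in [varike] and [varik]: an analysis with underlying /k/ and a rule producing [tʃ] before the NEG suffix would wrongly predict alternation here too.
The alternation reflects depalatalization: palato-alveolar /tʃ/ becomes [k] when no front vowel follows. /tʃ/ is underlying.

/tʃ/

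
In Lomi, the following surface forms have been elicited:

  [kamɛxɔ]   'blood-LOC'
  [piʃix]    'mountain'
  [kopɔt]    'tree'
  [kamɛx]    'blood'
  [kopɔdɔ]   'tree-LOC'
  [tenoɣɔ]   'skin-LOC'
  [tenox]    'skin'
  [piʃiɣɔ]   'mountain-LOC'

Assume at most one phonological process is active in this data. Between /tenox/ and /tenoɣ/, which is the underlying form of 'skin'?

/tenoɣ/

The root 'skin' surfaces as [tenoɣɔ] and [tenox], with a stem-final [ɣ] ~ [x] alternation.
The stem 'blood' ([kamɛxɔ], [kamɛx]) shows [x] unchanged in both environments, so [x] cannot be basic with [ɣ] derived before the LOC suffix.
So /ɣ/ is underlying, and a rule of word-final obstruent devoicing — voiced obstruents become voiceless word-finally — gives [x].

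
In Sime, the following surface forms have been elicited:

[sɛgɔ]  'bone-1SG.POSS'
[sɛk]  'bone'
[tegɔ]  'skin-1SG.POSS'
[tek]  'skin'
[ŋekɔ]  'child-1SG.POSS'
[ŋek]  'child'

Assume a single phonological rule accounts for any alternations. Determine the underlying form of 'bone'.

/sɛg/

The stem for 'bone' ends in [g] in [sɛgɔ] but [k] in [sɛk].
But 'child' keeps [k] in both environments ([ŋekɔ], [ŋek]), so there is no rule changing /k/ to [g] before the 1SG.POSS suffix.
The underlying segment must be /g/; voiced obstruents become voiceless word-finally, yielding [k] there.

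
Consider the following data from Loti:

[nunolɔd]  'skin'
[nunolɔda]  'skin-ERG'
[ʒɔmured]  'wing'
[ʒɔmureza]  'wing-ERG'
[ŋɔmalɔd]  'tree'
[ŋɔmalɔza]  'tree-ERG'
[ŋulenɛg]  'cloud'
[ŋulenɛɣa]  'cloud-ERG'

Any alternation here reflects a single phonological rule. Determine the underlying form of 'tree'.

/ŋɔmalɔz/

The stem for 'tree' ends in [d] in [ŋɔmalɔd] but [z] in [ŋɔmalɔza].
If /d/ were underlying and a rule turned it into [z] before the ERG suffix, 'skin' would also alternate; but it has [d] in both [nunolɔd] and [nunolɔda].
Therefore /z/ is basic and [d] is derived by word-final hardening (voiced fricatives become stops word-finally).
The underlying form of 'tree' is therefore /ŋɔmalɔz/.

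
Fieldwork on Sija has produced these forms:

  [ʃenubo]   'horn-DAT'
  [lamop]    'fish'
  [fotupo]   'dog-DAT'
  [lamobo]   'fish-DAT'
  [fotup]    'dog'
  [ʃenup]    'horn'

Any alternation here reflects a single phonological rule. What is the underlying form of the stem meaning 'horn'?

/ʃenub/

The stem for 'horn' ends in [p] in [ʃenup] but [b] in [ʃenubo].
But 'dog' keeps [p] in both environments ([fotup], [fotupo]), so there is no rule changing /p/ to [b] before the DAT suffix.
The alternation reflects word-final obstruent devoicing: voiced obstruents become voiceless word-finally. /b/ is underlying.
The underlying form of 'horn' is therefore /ʃenub/.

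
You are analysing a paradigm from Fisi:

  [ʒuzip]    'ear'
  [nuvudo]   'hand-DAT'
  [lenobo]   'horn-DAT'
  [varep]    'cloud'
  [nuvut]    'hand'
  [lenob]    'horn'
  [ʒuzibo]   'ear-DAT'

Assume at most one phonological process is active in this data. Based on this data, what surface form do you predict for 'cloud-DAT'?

The stem for 'ear' ends in [b] in [ʒuzibo] but [p] in [ʒuzip].
But 'horn' keeps [b] in both environments ([lenobo], [lenob]), so there is no rule changing /b/ to [p] in isolation.
The underlying segment must be /p/; voiceless stops become voiced between vowels, yielding [b] there.
The one attested form of 'cloud', [varep], shows underlying /varep/. Applying the same rule between vowels gives [varebo].

[varebo]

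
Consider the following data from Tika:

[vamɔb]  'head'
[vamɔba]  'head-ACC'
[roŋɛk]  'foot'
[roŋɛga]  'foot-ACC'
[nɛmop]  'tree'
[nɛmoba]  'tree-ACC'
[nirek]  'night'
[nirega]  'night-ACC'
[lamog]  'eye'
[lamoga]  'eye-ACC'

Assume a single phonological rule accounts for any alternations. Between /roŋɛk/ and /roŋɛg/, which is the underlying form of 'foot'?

/roŋɛk/

In [roŋɛk] and [roŋɛga] the final segment of 'foot' alternates: [k] ~ [g].
If /g/ were underlying and a rule turned it into [k] in isolation, 'eye' would also alternate; but it has [g] in both [lamog] and [lamoga].
The underlying segment must be /k/; voiceless stops become voiced between vowels, yielding [g] there.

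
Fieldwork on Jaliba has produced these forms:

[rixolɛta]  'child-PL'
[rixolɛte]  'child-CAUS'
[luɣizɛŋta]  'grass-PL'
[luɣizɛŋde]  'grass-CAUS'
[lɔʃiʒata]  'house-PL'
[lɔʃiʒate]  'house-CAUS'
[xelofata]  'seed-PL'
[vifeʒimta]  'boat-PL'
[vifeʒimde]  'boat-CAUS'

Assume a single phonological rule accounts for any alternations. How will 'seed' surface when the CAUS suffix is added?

[xelofate]

The CAUS morpheme has two allomorphs, [-de] and [-te].
The PL suffix, which begins with [t], is invariant after every stem; so [t] is not altered by any rule here.
So the underlying form is /-de/, and voiced stops become voiceless after a vowel.
After 'seed', which ends in a vowel, the suffix surfaces as [-te], giving [xelofate].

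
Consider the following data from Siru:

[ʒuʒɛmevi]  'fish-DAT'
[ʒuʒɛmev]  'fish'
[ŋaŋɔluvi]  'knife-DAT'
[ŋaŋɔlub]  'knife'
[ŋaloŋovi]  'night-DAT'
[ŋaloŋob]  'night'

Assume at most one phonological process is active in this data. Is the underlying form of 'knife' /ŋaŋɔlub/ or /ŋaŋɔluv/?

/ŋaŋɔlub/

'knife' shows [v] ~ [b] at the end of the stem ([ŋaŋɔluvi] vs [ŋaŋɔlub]).
The stem 'fish' ([ʒuʒɛmevi], [ʒuʒɛmev]) shows [v] unchanged in both environments, so [v] cannot be basic with [b] derived in isolation.
The underlying segment must be /b/; voiced stops become fricatives between vowels, yielding [v] there.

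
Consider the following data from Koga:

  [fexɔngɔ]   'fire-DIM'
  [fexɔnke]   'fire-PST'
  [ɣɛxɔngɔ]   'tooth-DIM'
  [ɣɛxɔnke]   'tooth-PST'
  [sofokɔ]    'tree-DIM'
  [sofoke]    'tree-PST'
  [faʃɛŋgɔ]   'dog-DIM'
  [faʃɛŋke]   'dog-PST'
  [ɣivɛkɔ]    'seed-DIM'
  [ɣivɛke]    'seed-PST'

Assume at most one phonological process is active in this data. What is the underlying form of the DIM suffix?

/-gɔ/

The DIM suffix surfaces as [-gɔ] and [-kɔ], depending on the final segment of the stem.
The PST suffix, which begins with [k], is invariant after every stem; so [k] is not altered by any rule here.
The DIM suffix is therefore /-gɔ/ underlyingly, with post-vocalic devoicing: voiced stops become voiceless after a vowel.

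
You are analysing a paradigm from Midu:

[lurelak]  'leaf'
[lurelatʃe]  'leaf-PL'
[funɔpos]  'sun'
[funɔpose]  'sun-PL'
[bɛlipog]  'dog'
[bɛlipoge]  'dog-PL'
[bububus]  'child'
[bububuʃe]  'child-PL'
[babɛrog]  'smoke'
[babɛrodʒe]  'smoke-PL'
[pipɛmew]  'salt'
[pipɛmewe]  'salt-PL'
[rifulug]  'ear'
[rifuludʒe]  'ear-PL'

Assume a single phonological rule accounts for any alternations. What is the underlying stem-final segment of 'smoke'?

In [babɛrog] and [babɛrodʒe] the final segment of 'smoke' alternates: [g] ~ [dʒ].
But 'dog' keeps [g] in both environments ([bɛlipog], [bɛlipoge]), so there is no rule changing /g/ to [dʒ] before the PL suffix.
Therefore /dʒ/ is basic and [g] is derived by depalatalization (palato-alveolar /tʃ/, /dʒ/ and /ʃ/ become [k], [g] and [s] when no front vowel follows).

/dʒ/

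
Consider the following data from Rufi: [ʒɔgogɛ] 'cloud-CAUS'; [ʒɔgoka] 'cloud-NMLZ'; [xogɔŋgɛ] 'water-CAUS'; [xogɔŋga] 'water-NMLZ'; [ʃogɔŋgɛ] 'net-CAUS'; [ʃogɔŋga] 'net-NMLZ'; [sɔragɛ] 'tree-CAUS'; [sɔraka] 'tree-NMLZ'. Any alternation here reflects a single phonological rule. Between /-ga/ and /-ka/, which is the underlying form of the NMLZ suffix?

The NMLZ suffix surfaces as [-ga] and [-ka], depending on the final segment of the stem.
The CAUS suffix, which begins with [g], is invariant after every stem; so [g] is not altered by any rule here.
The NMLZ suffix is therefore /-ka/ underlyingly, with post-nasal voicing: voiceless stops become voiced after a nasal.

/-ka/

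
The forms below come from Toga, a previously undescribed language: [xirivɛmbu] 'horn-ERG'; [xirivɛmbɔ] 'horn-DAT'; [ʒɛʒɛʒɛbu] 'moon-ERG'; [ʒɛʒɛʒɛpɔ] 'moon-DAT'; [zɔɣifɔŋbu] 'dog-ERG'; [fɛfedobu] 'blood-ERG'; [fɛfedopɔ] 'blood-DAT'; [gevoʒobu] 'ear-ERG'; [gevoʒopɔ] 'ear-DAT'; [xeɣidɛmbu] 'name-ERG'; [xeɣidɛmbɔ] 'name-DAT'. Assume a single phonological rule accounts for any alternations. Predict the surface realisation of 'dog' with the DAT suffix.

[zɔɣifɔŋbɔ]

The DAT morpheme has two allomorphs, [-bɔ] and [-pɔ].
The ERG suffix, which begins with [b], is invariant after every stem; so [b] is not altered by any rule here.
The DAT suffix is therefore /-pɔ/ underlyingly, with post-nasal voicing: voiceless stops become voiced after a nasal.
After 'dog', which ends in a nasal, the suffix surfaces as [-bɔ], giving [zɔɣifɔŋbɔ].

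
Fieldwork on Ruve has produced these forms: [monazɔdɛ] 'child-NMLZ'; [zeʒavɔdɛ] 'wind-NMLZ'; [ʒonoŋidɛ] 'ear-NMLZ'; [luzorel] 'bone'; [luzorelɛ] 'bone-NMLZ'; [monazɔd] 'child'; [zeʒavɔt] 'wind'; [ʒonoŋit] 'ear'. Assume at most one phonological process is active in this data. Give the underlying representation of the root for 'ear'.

The stem for 'ear' ends in [t] in [ʒonoŋit] but [d] in [ʒonoŋidɛ].
If /d/ were underlying and a rule turned it into [t] in isolation, 'child' would also alternate; but it has [d] in both [monazɔd] and [monazɔdɛ].
The alternation reflects intervocalic voicing: voiceless stops become voiced between vowels. /t/ is underlying.
Hence 'ear' is /ʒonoŋit/ underlyingly.

/ʒonoŋit/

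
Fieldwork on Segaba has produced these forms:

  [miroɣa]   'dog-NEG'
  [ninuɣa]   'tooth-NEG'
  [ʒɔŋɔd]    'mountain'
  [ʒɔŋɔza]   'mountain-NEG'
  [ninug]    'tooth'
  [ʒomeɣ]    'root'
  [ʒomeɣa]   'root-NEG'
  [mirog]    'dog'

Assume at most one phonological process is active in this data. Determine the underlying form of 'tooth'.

/ninug/

The root 'tooth' surfaces as [ninuɣa] and [ninug], with a stem-final [ɣ] ~ [g] alternation.
Compare 'root', with invariant [ɣ] in [ʒomeɣa] and [ʒomeɣ]: an analysis with underlying /ɣ/ and a rule producing [g] in isolation would wrongly predict alternation here too.
The alternation reflects intervocalic spirantization: voiced stops become fricatives between vowels. /g/ is underlying.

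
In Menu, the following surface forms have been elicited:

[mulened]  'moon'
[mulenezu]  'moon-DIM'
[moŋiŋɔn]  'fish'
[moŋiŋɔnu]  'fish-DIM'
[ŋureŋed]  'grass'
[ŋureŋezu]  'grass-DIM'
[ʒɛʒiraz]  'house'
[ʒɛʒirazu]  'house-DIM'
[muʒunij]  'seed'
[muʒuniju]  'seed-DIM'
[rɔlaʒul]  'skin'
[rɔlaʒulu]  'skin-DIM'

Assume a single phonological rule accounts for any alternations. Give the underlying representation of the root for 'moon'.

/mulened/

The root 'moon' surfaces as [mulened] and [mulenezu], with a stem-final [d] ~ [z] alternation.
But 'house' keeps [z] in both environments ([ʒɛʒiraz], [ʒɛʒirazu]), so there is no rule changing /z/ to [d] in isolation.
The alternation reflects intervocalic spirantization: voiced stops become fricatives between vowels. /d/ is underlying.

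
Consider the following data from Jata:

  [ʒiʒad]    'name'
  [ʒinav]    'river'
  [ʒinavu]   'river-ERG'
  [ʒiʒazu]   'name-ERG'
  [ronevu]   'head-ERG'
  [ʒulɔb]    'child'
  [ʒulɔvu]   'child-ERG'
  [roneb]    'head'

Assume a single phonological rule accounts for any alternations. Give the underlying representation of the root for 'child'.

/ʒulɔb/

The stem for 'child' ends in [b] in [ʒulɔb] but [v] in [ʒulɔvu].
The stem 'river' ([ʒinav], [ʒinavu]) shows [v] unchanged in both environments, so [v] cannot be basic with [b] derived in isolation.
The alternation reflects intervocalic spirantization: voiced stops become fricatives between vowels. /b/ is underlying.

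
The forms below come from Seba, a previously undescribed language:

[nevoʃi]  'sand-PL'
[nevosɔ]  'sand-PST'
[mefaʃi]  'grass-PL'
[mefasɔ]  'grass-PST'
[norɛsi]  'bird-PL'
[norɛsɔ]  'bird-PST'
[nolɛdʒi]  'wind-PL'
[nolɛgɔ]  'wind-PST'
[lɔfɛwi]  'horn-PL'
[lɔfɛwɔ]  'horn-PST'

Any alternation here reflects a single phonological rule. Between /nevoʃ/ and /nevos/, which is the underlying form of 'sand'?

/nevoʃ/

The root 'sand' surfaces as [nevoʃi] and [nevosɔ], with a stem-final [ʃ] ~ [s] alternation.
The stem 'bird' ([norɛsi], [norɛsɔ]) shows [s] unchanged in both environments, so [s] cannot be basic with [ʃ] derived before the PL suffix.
The alternation reflects depalatalization: palato-alveolar /dʒ/ and /ʃ/ become [g] and [s] when no front vowel follows. /ʃ/ is underlying.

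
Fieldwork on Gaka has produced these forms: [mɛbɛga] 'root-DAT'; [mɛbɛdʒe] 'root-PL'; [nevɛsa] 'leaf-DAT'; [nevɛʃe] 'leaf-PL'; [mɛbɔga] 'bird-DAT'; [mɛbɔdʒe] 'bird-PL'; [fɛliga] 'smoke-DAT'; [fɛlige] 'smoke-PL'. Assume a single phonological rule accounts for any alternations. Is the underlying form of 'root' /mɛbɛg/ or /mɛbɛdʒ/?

/mɛbɛdʒ/

In [mɛbɛga] and [mɛbɛdʒe] the final segment of 'root' alternates: [g] ~ [dʒ].
If /g/ were underlying and a rule turned it into [dʒ] before the PL suffix, 'smoke' would also alternate; but it has [g] in both [fɛliga] and [fɛlige].
Therefore /dʒ/ is basic and [g] is derived by depalatalization (palato-alveolar /dʒ/ and /ʃ/ become [g] and [s] when no front vowel follows).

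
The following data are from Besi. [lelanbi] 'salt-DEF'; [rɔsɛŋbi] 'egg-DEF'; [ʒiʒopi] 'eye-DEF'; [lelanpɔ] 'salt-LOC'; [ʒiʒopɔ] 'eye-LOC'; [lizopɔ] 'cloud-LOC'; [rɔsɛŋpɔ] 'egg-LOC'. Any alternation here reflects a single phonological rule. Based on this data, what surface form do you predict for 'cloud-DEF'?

The DEF suffix surfaces as [-bi] and [-pi], depending on the final segment of the stem.
By contrast the LOC suffix keeps its initial [p] throughout — that segment must be underlying.
So the underlying form is /-bi/, and voiced stops become voiceless after a vowel.
After 'cloud', which ends in a vowel, the suffix surfaces as [-pi], giving [lizopi].

[lizopi]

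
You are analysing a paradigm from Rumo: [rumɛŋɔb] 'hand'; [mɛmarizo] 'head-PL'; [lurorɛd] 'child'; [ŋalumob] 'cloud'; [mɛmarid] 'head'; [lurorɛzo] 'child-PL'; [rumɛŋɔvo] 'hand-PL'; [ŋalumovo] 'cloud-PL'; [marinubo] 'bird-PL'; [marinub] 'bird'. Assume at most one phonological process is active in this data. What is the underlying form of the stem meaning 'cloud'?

/ŋalumov/

The stem for 'cloud' ends in [v] in [ŋalumovo] but [b] in [ŋalumob].
If /b/ were underlying and a rule turned it into [v] before the PL suffix, 'bird' would also alternate; but it has [b] in both [marinubo] and [marinub].
So /v/ is underlying, and a rule of word-final hardening — voiced fricatives become stops word-finally — gives [b].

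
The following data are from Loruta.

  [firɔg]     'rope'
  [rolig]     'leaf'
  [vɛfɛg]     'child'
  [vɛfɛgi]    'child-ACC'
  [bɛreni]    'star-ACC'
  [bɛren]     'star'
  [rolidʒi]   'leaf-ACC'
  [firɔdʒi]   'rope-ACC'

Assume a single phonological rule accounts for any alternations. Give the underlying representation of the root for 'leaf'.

The root 'leaf' surfaces as [rolig] and [rolidʒi], with a stem-final [g] ~ [dʒ] alternation.
If /g/ were underlying and a rule turned it into [dʒ] before the ACC suffix, 'child' would also alternate; but it has [g] in both [vɛfɛg] and [vɛfɛgi].
The underlying segment must be /dʒ/; palato-alveolar /dʒ/ becomes [g] when no front vowel follows, yielding [g] there.

/rolidʒ/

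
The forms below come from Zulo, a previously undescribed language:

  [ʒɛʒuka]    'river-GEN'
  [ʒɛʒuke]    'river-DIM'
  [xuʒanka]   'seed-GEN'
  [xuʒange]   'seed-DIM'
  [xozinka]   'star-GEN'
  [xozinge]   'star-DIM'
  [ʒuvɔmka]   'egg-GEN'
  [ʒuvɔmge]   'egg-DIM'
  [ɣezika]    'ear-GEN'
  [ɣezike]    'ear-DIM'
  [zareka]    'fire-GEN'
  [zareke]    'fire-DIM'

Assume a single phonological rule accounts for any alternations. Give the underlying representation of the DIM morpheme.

The DIM morpheme has two allomorphs, [-ge] and [-ke].
The GEN suffix, which begins with [k], is invariant after every stem; so [k] is not altered by any rule here.
The DIM suffix is therefore /-ge/ underlyingly, with post-vocalic devoicing: voiced stops become voiceless after a vowel.

/-ge/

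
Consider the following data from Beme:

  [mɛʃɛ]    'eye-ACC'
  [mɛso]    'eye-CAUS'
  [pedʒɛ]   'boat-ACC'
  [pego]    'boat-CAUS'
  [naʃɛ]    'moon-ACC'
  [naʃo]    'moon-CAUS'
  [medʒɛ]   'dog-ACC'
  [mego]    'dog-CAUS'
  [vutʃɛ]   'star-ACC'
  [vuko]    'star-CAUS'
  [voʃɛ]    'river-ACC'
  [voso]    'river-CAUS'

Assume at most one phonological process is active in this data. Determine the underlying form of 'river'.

The stem for 'river' ends in [ʃ] in [voʃɛ] but [s] in [voso].
The stem 'moon' ([naʃɛ], [naʃo]) shows [ʃ] unchanged in both environments, so [ʃ] cannot be basic with [s] derived before the CAUS suffix.
The alternation reflects palatalization before a front vowel: /k/, /g/ and /s/ become palato-alveolar [tʃ], [dʒ] and [ʃ] before a front vowel. /s/ is underlying.
Hence 'river' is /vos/ underlyingly.

/vos/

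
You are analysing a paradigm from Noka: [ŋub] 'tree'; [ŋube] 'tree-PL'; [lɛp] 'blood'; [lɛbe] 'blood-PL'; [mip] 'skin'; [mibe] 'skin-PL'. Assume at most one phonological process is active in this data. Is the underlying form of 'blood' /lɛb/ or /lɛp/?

The root 'blood' surfaces as [lɛp] and [lɛbe], with a stem-final [p] ~ [b] alternation.
Compare 'tree', with invariant [b] in [ŋub] and [ŋube]: an analysis with underlying /b/ and a rule producing [p] in isolation would wrongly predict alternation here too.
The underlying segment must be /p/; voiceless stops become voiced between vowels, yielding [b] there.

/lɛp/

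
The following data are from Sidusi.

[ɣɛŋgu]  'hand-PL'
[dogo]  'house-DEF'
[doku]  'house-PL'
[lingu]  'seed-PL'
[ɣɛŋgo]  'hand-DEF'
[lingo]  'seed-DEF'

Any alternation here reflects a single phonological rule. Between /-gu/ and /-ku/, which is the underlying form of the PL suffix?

The PL suffix surfaces as [-gu] and [-ku], depending on the final segment of the stem.
By contrast the DEF suffix keeps its initial [g] throughout — that segment must be underlying.
So the underlying form is /-ku/, and voiceless stops become voiced after a nasal.

/-ku/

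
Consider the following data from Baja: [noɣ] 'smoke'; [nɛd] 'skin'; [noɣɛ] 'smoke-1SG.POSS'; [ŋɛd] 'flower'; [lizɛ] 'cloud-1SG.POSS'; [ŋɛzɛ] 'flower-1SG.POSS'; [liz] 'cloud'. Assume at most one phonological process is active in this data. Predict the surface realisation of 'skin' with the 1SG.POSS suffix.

The stem for 'flower' ends in [d] in [ŋɛd] but [z] in [ŋɛzɛ].
Compare 'cloud', with invariant [z] in [liz] and [lizɛ]: an analysis with underlying /z/ and a rule producing [d] in isolation would wrongly predict alternation here too.
The alternation reflects intervocalic spirantization: voiced stops become fricatives between vowels. /d/ is underlying.
From [nɛd] the stem 'skin' is /nɛd/; between vowels this yields [nɛzɛ].

[nɛzɛ]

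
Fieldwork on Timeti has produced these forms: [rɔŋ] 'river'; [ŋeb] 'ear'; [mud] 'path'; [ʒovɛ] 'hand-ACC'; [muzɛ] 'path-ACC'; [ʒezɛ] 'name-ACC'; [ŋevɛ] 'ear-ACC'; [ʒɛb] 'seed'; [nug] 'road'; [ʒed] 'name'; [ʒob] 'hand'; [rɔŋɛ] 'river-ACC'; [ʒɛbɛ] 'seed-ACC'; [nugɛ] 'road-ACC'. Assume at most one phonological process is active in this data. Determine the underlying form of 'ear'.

/ŋev/

'ear' shows [b] ~ [v] at the end of the stem ([ŋeb] vs [ŋevɛ]).
The stem 'seed' ([ʒɛb], [ʒɛbɛ]) shows [b] unchanged in both environments, so [b] cannot be basic with [v] derived before the ACC suffix.
The alternation reflects word-final hardening: voiced fricatives become stops word-finally. /v/ is underlying.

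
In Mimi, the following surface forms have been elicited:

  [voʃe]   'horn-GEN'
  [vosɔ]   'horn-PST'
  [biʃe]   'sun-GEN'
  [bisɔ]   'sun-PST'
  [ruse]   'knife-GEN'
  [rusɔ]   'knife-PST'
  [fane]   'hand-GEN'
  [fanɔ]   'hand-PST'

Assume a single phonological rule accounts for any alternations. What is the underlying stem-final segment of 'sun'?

The stem for 'sun' ends in [ʃ] in [biʃe] but [s] in [bisɔ].
Compare 'knife', with invariant [s] in [ruse] and [rusɔ]: an analysis with underlying /s/ and a rule producing [ʃ] before the GEN suffix would wrongly predict alternation here too.
The underlying segment must be /ʃ/; palato-alveolar /ʃ/ becomes [s] when no front vowel follows, yielding [s] there.

/ʃ/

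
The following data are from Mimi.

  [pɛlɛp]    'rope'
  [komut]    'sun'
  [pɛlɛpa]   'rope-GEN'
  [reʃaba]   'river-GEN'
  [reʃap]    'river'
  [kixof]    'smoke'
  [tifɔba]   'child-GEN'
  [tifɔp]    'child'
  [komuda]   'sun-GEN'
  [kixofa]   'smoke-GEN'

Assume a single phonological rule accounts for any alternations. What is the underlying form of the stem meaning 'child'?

/tifɔb/

In [tifɔp] and [tifɔba] the final segment of 'child' alternates: [p] ~ [b].
The stem 'rope' ([pɛlɛp], [pɛlɛpa]) shows [p] unchanged in both environments, so [p] cannot be basic with [b] derived before the GEN suffix.
The underlying segment must be /b/; voiced obstruents become voiceless word-finally, yielding [p] there.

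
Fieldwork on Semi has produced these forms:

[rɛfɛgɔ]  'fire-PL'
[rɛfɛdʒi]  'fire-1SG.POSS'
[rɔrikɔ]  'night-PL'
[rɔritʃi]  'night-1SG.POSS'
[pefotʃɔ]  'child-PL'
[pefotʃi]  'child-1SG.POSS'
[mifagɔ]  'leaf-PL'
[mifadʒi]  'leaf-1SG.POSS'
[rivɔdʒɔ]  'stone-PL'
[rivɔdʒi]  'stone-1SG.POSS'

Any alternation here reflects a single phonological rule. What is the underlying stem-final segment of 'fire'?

/g/

In [rɛfɛgɔ] and [rɛfɛdʒi] the final segment of 'fire' alternates: [g] ~ [dʒ].
If /dʒ/ were underlying and a rule turned it into [g] before the PL suffix, 'stone' would also alternate; but it has [dʒ] in both [rivɔdʒɔ] and [rivɔdʒi].
The alternation reflects palatalization before a front vowel: /k/ and /g/ become palato-alveolar [tʃ] and [dʒ] before a front vowel. /g/ is underlying.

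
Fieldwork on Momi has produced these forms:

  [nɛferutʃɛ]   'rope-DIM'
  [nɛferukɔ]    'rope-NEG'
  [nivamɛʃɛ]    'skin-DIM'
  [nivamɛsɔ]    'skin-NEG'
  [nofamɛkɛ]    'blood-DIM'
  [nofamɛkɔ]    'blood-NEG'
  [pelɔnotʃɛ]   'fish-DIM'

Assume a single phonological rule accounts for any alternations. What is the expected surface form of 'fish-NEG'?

[pelɔnokɔ]

The stem for 'rope' ends in [tʃ] in [nɛferutʃɛ] but [k] in [nɛferukɔ].
If /k/ were underlying and a rule turned it into [tʃ] before the DIM suffix, 'blood' would also alternate; but it has [k] in both [nofamɛkɛ] and [nofamɛkɔ].
Therefore /tʃ/ is basic and [k] is derived by depalatalization (palato-alveolar /tʃ/ and /ʃ/ become [k] and [s] when no front vowel follows).
From [pelɔnotʃɛ] the stem 'fish' is /pelɔnotʃ/; when no front vowel follows this yields [pelɔnokɔ].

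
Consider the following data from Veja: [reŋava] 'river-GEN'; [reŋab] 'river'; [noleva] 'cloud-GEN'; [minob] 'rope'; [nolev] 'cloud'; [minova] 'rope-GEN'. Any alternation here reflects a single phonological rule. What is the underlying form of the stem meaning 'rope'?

/minob/

The root 'rope' surfaces as [minob] and [minova], with a stem-final [b] ~ [v] alternation.
Compare 'cloud', with invariant [v] in [nolev] and [noleva]: an analysis with underlying /v/ and a rule producing [b] in isolation would wrongly predict alternation here too.
The alternation reflects intervocalic spirantization: voiced stops become fricatives between vowels. /b/ is underlying.
The underlying form of 'rope' is therefore /minob/.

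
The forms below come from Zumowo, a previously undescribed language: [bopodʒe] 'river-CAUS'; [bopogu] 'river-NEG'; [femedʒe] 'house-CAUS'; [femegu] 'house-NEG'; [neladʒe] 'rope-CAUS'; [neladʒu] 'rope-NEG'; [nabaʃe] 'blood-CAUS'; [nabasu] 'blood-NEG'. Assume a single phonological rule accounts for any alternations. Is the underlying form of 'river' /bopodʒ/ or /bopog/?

/bopog/

The root 'river' surfaces as [bopodʒe] and [bopogu], with a stem-final [dʒ] ~ [g] alternation.
But 'rope' keeps [dʒ] in both environments ([neladʒe], [neladʒu]), so there is no rule changing /dʒ/ to [g] before the NEG suffix.
The alternation reflects palatalization before a front vowel: /g/ and /s/ become palato-alveolar [dʒ] and [ʃ] before a front vowel. /g/ is underlying.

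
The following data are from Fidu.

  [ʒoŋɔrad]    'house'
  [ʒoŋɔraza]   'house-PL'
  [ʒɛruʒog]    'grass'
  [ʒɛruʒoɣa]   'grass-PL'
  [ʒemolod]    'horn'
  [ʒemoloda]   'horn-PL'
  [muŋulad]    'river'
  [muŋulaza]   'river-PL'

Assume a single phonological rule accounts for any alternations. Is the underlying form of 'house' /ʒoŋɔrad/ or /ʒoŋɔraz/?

The root 'house' surfaces as [ʒoŋɔrad] and [ʒoŋɔraza], with a stem-final [d] ~ [z] alternation.
If /d/ were underlying and a rule turned it into [z] before the PL suffix, 'horn' would also alternate; but it has [d] in both [ʒemolod] and [ʒemoloda].
So /z/ is underlying, and a rule of word-final hardening — voiced fricatives become stops word-finally — gives [d].

/ʒoŋɔraz/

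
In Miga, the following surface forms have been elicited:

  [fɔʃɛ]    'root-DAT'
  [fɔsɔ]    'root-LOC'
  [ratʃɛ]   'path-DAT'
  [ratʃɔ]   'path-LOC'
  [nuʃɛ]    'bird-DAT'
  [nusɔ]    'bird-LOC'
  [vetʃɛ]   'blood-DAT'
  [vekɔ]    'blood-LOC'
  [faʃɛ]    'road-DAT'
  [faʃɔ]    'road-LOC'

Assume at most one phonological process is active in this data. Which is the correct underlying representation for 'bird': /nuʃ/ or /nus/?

The root 'bird' surfaces as [nuʃɛ] and [nusɔ], with a stem-final [ʃ] ~ [s] alternation.
Compare 'road', with invariant [ʃ] in [faʃɛ] and [faʃɔ]: an analysis with underlying /ʃ/ and a rule producing [s] before the LOC suffix would wrongly predict alternation here too.
So /s/ is underlying, and a rule of palatalization before a front vowel — /k/ and /s/ become palato-alveolar [tʃ] and [ʃ] before a front vowel — gives [ʃ].

/nus/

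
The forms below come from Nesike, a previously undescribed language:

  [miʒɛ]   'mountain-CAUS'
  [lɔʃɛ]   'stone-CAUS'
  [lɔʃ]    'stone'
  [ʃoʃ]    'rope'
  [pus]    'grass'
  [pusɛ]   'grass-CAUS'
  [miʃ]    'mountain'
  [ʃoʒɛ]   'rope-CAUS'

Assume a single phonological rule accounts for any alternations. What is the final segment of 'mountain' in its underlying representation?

In [miʒɛ] and [miʃ] the final segment of 'mountain' alternates: [ʒ] ~ [ʃ].
The stem 'stone' ([lɔʃɛ], [lɔʃ]) shows [ʃ] unchanged in both environments, so [ʃ] cannot be basic with [ʒ] derived before the CAUS suffix.
The alternation reflects word-final obstruent devoicing: voiced obstruents become voiceless word-finally. /ʒ/ is underlying.

/ʒ/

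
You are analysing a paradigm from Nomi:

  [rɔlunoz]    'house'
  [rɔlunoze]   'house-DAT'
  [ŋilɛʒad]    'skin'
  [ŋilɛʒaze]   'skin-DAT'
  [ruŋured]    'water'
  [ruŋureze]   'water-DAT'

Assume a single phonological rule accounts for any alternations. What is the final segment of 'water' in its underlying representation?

/d/

In [ruŋured] and [ruŋureze] the final segment of 'water' alternates: [d] ~ [z].
Compare 'house', with invariant [z] in [rɔlunoz] and [rɔlunoze]: an analysis with underlying /z/ and a rule producing [d] in isolation would wrongly predict alternation here too.
The alternation reflects intervocalic spirantization: voiced stops become fricatives between vowels. /d/ is underlying.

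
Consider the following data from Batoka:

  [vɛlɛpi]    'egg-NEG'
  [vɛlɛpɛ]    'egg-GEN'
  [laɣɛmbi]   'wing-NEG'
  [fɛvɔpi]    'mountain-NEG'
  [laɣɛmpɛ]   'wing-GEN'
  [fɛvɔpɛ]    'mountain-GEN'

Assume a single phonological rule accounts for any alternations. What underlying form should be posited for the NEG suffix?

The NEG morpheme has two allomorphs, [-bi] and [-pi].
By contrast the GEN suffix keeps its initial [p] throughout — that segment must be underlying.
The NEG suffix is therefore /-bi/ underlyingly, with post-vocalic devoicing: voiced stops become voiceless after a vowel.

/-bi/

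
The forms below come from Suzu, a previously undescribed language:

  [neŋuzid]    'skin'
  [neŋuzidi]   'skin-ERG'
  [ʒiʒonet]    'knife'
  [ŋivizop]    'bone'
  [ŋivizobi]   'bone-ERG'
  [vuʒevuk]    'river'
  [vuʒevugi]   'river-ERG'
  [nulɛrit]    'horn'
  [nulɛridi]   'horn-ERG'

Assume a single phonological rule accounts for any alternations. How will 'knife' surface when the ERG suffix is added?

[ʒiʒonedi]

The stem for 'horn' ends in [t] in [nulɛrit] but [d] in [nulɛridi].
The stem 'skin' ([neŋuzid], [neŋuzidi]) shows [d] unchanged in both environments, so [d] cannot be basic with [t] derived in isolation.
The alternation reflects intervocalic voicing: voiceless stops become voiced between vowels. /t/ is underlying.
The one attested form of 'knife', [ʒiʒonet], shows underlying /ʒiʒonet/. Applying the same rule between vowels gives [ʒiʒonedi].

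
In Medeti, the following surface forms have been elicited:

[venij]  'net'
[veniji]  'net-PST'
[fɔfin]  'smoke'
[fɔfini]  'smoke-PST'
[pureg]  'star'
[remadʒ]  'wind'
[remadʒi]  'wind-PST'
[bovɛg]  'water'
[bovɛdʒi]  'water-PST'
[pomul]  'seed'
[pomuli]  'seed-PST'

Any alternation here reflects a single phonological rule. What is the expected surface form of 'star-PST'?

The root 'water' surfaces as [bovɛg] and [bovɛdʒi], with a stem-final [g] ~ [dʒ] alternation.
Compare 'wind', with invariant [dʒ] in [remadʒ] and [remadʒi]: an analysis with underlying /dʒ/ and a rule producing [g] in isolation would wrongly predict alternation here too.
So /g/ is underlying, and a rule of palatalization before a front vowel — /g/ becomes palato-alveolar [dʒ] before a front vowel — gives [dʒ].
The one attested form of 'star', [pureg], shows underlying /pureg/. Applying the same rule before a front vowel gives [puredʒi].

[puredʒi]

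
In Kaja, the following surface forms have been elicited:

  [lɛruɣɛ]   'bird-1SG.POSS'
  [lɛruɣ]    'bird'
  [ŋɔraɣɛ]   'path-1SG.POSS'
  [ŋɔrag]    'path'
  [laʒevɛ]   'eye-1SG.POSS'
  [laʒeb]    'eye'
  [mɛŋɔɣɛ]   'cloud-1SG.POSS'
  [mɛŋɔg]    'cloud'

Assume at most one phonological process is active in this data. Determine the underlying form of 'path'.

The stem for 'path' ends in [ɣ] in [ŋɔraɣɛ] but [g] in [ŋɔrag].
The stem 'bird' ([lɛruɣɛ], [lɛruɣ]) shows [ɣ] unchanged in both environments, so [ɣ] cannot be basic with [g] derived in isolation.
So /g/ is underlying, and a rule of intervocalic spirantization — voiced stops become fricatives between vowels — gives [ɣ].

/ŋɔrag/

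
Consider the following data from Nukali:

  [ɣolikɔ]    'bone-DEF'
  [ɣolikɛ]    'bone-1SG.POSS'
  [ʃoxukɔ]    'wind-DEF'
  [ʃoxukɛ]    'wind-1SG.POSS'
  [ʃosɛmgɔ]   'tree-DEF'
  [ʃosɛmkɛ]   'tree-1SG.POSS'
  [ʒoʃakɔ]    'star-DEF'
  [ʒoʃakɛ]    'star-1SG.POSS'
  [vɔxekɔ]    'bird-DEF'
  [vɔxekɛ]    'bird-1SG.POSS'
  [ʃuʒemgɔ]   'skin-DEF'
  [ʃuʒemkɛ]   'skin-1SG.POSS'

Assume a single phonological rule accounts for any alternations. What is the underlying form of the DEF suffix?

The DEF morpheme has two allomorphs, [-gɔ] and [-kɔ].
The 1SG.POSS suffix, which begins with [k], is invariant after every stem; so [k] is not altered by any rule here.
So the underlying form is /-gɔ/, and voiced stops become voiceless after a vowel.

/-gɔ/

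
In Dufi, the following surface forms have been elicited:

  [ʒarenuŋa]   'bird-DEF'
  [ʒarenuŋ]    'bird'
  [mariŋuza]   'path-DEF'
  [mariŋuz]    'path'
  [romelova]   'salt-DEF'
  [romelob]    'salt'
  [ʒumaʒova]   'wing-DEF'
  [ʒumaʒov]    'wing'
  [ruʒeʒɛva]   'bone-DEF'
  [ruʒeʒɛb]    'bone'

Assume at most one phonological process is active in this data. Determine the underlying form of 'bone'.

'bone' shows [v] ~ [b] at the end of the stem ([ruʒeʒɛva] vs [ruʒeʒɛb]).
But 'wing' keeps [v] in both environments ([ʒumaʒova], [ʒumaʒov]), so there is no rule changing /v/ to [b] in isolation.
The underlying segment must be /b/; voiced stops become fricatives between vowels, yielding [v] there.
Hence 'bone' is /ruʒeʒɛb/ underlyingly.

/ruʒeʒɛb/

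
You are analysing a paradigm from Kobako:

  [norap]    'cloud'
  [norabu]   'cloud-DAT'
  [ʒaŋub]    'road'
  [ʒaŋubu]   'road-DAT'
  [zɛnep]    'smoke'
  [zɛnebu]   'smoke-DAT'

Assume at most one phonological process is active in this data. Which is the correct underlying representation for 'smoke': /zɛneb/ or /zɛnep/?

'smoke' shows [p] ~ [b] at the end of the stem ([zɛnep] vs [zɛnebu]).
Compare 'road', with invariant [b] in [ʒaŋub] and [ʒaŋubu]: an analysis with underlying /b/ and a rule producing [p] in isolation would wrongly predict alternation here too.
The underlying segment must be /p/; voiceless stops become voiced between vowels, yielding [b] there.

/zɛnep/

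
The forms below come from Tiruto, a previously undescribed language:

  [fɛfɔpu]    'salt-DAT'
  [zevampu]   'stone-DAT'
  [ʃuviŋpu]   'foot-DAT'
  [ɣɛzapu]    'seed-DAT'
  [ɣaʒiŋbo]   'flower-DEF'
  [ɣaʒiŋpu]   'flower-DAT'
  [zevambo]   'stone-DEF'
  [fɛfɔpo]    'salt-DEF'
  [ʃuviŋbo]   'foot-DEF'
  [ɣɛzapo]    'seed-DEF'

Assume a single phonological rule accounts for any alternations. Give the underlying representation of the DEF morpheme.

The DEF suffix surfaces as [-bo] and [-po], depending on the final segment of the stem.
By contrast the DAT suffix keeps its initial [p] throughout — that segment must be underlying.
The DEF suffix is therefore /-bo/ underlyingly, with post-vocalic devoicing: voiced stops become voiceless after a vowel.

/-bo/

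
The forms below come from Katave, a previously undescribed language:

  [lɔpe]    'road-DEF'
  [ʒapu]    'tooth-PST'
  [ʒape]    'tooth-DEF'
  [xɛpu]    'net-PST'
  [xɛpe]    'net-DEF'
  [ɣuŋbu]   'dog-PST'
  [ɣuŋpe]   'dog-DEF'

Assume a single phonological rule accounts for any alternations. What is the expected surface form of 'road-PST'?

The PST morpheme has two allomorphs, [-bu] and [-pu].
By contrast the DEF suffix keeps its initial [p] throughout — that segment must be underlying.
The PST suffix is therefore /-bu/ underlyingly, with post-vocalic devoicing: voiced stops become voiceless after a vowel.
After 'road', which ends in a vowel, the suffix surfaces as [-pu], giving [lɔpu].

[lɔpu]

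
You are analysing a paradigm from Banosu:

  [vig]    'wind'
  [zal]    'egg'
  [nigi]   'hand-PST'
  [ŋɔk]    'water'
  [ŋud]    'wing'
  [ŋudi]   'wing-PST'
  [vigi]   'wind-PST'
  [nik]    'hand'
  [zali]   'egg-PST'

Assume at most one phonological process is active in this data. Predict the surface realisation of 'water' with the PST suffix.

'hand' shows [k] ~ [g] at the end of the stem ([nik] vs [nigi]).
The stem 'wind' ([vig], [vigi]) shows [g] unchanged in both environments, so [g] cannot be basic with [k] derived in isolation.
Therefore /k/ is basic and [g] is derived by intervocalic voicing (voiceless stops become voiced between vowels).
From [ŋɔk] the stem 'water' is /ŋɔk/; between vowels this yields [ŋɔgi].

[ŋɔgi]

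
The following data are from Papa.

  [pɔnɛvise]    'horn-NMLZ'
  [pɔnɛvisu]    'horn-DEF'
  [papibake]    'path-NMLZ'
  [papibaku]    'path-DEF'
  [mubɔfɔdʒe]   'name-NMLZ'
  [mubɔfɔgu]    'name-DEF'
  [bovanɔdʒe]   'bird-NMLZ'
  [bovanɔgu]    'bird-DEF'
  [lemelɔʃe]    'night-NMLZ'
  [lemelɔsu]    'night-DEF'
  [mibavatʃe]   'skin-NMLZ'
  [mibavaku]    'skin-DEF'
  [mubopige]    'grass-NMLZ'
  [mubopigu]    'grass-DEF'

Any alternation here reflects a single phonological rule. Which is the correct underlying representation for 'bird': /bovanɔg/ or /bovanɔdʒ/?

In [bovanɔdʒe] and [bovanɔgu] the final segment of 'bird' alternates: [dʒ] ~ [g].
The stem 'grass' ([mubopige], [mubopigu]) shows [g] unchanged in both environments, so [g] cannot be basic with [dʒ] derived before the NMLZ suffix.
So /dʒ/ is underlying, and a rule of depalatalization — palato-alveolar /tʃ/, /dʒ/ and /ʃ/ become [k], [g] and [s] when no front vowel follows — gives [g].

/bovanɔdʒ/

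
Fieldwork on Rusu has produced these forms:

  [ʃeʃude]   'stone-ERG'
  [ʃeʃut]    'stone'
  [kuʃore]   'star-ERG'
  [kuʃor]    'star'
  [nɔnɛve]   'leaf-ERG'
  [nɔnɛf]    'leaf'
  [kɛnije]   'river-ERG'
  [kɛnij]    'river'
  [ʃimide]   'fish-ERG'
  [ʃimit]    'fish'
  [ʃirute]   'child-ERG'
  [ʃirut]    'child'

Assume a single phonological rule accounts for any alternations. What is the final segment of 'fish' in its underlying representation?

/d/

The root 'fish' surfaces as [ʃimide] and [ʃimit], with a stem-final [d] ~ [t] alternation.
But 'child' keeps [t] in both environments ([ʃirute], [ʃirut]), so there is no rule changing /t/ to [d] before the ERG suffix.
Therefore /d/ is basic and [t] is derived by word-final obstruent devoicing (voiced obstruents become voiceless word-finally).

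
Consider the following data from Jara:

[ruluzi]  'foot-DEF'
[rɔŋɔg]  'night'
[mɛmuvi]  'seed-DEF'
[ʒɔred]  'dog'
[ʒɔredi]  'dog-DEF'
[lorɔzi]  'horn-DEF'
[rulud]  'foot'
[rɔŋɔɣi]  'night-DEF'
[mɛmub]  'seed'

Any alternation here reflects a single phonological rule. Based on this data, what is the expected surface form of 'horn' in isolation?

[lorɔd]

In [ruluzi] and [rulud] the final segment of 'foot' alternates: [z] ~ [d].
If /d/ were underlying and a rule turned it into [z] before the DEF suffix, 'dog' would also alternate; but it has [d] in both [ʒɔredi] and [ʒɔred].
Therefore /z/ is basic and [d] is derived by word-final hardening (voiced fricatives become stops word-finally).
From [lorɔzi] the stem 'horn' is /lorɔz/; word-finally this yields [lorɔd].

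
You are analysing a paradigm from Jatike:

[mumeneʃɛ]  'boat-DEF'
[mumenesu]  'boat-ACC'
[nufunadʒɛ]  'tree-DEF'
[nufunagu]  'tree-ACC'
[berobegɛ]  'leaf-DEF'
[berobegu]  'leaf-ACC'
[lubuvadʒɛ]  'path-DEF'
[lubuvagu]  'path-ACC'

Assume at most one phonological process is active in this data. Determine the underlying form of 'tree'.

/nufunadʒ/

In [nufunadʒɛ] and [nufunagu] the final segment of 'tree' alternates: [dʒ] ~ [g].
The stem 'leaf' ([berobegɛ], [berobegu]) shows [g] unchanged in both environments, so [g] cannot be basic with [dʒ] derived before the DEF suffix.
So /dʒ/ is underlying, and a rule of depalatalization — palato-alveolar /dʒ/ and /ʃ/ become [g] and [s] when no front vowel follows — gives [g].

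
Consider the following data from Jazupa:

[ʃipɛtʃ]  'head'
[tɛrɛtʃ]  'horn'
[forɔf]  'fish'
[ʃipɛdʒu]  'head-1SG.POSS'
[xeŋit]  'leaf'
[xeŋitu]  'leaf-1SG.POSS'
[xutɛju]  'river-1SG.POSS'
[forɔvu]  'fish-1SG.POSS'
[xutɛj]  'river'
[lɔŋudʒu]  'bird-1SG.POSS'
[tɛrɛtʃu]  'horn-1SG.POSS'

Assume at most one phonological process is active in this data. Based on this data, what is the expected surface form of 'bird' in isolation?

'head' shows [dʒ] ~ [tʃ] at the end of the stem ([ʃipɛdʒu] vs [ʃipɛtʃ]).
The stem 'horn' ([tɛrɛtʃu], [tɛrɛtʃ]) shows [tʃ] unchanged in both environments, so [tʃ] cannot be basic with [dʒ] derived before the 1SG.POSS suffix.
The underlying segment must be /dʒ/; voiced obstruents become voiceless word-finally, yielding [tʃ] there.
From [lɔŋudʒu] the stem 'bird' is /lɔŋudʒ/; word-finally this yields [lɔŋutʃ].

[lɔŋutʃ]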